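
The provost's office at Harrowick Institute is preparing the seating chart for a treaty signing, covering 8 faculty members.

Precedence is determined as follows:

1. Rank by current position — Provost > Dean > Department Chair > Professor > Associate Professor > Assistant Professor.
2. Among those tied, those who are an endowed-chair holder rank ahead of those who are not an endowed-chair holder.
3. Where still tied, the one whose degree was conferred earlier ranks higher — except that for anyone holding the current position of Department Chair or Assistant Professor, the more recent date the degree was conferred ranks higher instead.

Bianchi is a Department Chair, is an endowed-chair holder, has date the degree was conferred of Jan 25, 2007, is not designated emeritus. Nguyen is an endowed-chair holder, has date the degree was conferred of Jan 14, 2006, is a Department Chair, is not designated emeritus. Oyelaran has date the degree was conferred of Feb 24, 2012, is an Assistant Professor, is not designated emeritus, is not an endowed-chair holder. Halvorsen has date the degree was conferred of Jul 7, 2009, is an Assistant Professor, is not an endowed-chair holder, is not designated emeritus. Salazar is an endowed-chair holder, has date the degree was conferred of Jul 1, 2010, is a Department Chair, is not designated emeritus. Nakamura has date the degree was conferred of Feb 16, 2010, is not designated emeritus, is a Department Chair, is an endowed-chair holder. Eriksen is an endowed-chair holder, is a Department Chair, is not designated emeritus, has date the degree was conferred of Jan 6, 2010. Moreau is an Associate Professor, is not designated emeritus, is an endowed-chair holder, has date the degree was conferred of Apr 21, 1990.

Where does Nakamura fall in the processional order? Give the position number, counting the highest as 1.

By current position: Salazar, Nakamura, Eriksen, Bianchi and Nguyen (Department Chair); then Moreau (Associate Professor); then Oyelaran and Halvorsen (Assistant Professor).
Salazar, Nakamura, Eriksen, Bianchi and Nguyen are each an endowed-chair holder, so the next rule applies.
Among Salazar, Nakamura, Eriksen, Bianchi and Nguyen, by date the degree was conferred (later first) (reversed rule for this group): Salazar (Jul 1, 2010) before Nakamura (Feb 16, 2010) before Eriksen (Jan 6, 2010) before Bianchi (Jan 25, 2007) before Nguyen (Jan 14, 2006).
Oyelaran and Halvorsen are each not an endowed-chair holder, so the next rule applies.
Among Oyelaran and Halvorsen, by date the degree was conferred (later first) (reversed rule for this group): Oyelaran (Feb 24, 2012) before Halvorsen (Jul 7, 2009).
Order: Salazar, Nakamura, Eriksen, Bianchi, Nguyen, Moreau, Oyelaran, Halvorsen. So position 2.

2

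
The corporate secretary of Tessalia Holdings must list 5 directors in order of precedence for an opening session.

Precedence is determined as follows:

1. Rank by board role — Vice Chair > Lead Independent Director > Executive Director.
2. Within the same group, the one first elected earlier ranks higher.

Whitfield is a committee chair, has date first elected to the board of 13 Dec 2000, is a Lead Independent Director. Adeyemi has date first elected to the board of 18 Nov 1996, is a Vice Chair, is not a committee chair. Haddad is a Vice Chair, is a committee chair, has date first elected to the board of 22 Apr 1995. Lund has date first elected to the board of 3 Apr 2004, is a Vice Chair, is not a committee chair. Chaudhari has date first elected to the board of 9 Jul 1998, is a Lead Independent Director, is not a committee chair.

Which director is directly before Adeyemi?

By board role: Haddad, Adeyemi and Lund (Vice Chair); then Chaudhari and Whitfield (Lead Independent Director).
Among Haddad, Adeyemi and Lund, by date first elected to the board (earlier first): Haddad (22 Apr 1995) before Adeyemi (18 Nov 1996) before Lund (3 Apr 2004).
Among Chaudhari and Whitfield, by date first elected to the board (earlier first): Chaudhari (9 Jul 1998) before Whitfield (13 Dec 2000).
Order: Haddad, Adeyemi, Lund, Chaudhari, Whitfield.

Haddad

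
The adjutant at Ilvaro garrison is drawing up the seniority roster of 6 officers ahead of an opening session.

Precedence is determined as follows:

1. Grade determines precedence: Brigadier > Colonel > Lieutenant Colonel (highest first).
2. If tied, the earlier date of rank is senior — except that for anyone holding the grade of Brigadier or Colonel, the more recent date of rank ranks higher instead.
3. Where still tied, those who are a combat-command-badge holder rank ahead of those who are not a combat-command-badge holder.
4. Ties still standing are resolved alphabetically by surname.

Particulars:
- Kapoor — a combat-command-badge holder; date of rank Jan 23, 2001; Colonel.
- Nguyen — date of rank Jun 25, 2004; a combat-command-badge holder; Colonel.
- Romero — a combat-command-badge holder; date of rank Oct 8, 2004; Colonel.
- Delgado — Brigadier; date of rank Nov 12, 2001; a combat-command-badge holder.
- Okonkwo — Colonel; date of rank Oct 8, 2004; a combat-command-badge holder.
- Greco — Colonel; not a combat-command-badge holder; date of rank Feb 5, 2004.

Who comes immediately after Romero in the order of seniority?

Nguyen

By grade: Delgado (Brigadier); then Okonkwo, Romero, Nguyen, Greco and Kapoor (Colonel).
Among Okonkwo, Romero, Nguyen, Greco and Kapoor, by date of rank (later first) (reversed rule for this group): Okonkwo and Romero (Oct 8, 2004) before Nguyen (Jun 25, 2004) before Greco (Feb 5, 2004) before Kapoor (Jan 23, 2001).
Okonkwo and Romero are each a combat-command-badge holder, so the next rule applies.
Among Okonkwo and Romero, alphabetically by surname: Okonkwo before Romero.
Order: Delgado, Okonkwo, Romero, Nguyen, Greco, Kapoor.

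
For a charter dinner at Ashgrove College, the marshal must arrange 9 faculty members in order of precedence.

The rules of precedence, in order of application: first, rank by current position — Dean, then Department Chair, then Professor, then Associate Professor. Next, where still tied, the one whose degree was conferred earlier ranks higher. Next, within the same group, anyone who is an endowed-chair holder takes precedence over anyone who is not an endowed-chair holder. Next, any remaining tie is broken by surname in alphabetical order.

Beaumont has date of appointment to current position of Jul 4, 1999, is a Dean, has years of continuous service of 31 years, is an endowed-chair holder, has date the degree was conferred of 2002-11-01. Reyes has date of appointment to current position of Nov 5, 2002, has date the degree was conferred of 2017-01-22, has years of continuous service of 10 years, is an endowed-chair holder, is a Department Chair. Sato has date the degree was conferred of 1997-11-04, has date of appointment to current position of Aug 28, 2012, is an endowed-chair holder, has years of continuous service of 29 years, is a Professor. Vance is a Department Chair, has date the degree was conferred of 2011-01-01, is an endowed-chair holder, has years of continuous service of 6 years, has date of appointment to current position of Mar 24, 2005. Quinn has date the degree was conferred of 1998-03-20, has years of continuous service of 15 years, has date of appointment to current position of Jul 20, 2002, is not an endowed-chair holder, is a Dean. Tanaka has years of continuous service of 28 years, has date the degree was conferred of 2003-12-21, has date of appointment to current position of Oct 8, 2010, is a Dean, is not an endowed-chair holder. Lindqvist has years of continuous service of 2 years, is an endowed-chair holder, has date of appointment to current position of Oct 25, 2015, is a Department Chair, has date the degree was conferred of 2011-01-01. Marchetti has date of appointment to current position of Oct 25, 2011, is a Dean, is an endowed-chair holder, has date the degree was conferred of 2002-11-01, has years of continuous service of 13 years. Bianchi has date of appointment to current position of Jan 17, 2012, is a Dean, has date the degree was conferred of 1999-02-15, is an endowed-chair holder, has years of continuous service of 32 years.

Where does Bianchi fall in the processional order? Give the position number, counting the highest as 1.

2

By current position: Quinn, Bianchi, Beaumont, Marchetti and Tanaka (Dean); then Lindqvist, Vance and Reyes (Department Chair); then Sato (Professor).
Among Quinn, Bianchi, Beaumont, Marchetti and Tanaka, by date the degree was conferred (earlier first): Quinn (1998-03-20) before Bianchi (1999-02-15) before Beaumont and Marchetti (2002-11-01) before Tanaka (2003-12-21).
Beaumont and Marchetti are each an endowed-chair holder, so the next rule applies.
Among Beaumont and Marchetti, alphabetically by surname: Beaumont before Marchetti.
Among Lindqvist, Vance and Reyes, by date the degree was conferred (earlier first): Lindqvist and Vance (2011-01-01) before Reyes (2017-01-22).
Lindqvist and Vance are each an endowed-chair holder, so the next rule applies.
Among Lindqvist and Vance, alphabetically by surname: Lindqvist before Vance.
Order: Quinn, Bianchi, Beaumont, Marchetti, Tanaka, Lindqvist, Vance, Reyes, Sato. So position 2.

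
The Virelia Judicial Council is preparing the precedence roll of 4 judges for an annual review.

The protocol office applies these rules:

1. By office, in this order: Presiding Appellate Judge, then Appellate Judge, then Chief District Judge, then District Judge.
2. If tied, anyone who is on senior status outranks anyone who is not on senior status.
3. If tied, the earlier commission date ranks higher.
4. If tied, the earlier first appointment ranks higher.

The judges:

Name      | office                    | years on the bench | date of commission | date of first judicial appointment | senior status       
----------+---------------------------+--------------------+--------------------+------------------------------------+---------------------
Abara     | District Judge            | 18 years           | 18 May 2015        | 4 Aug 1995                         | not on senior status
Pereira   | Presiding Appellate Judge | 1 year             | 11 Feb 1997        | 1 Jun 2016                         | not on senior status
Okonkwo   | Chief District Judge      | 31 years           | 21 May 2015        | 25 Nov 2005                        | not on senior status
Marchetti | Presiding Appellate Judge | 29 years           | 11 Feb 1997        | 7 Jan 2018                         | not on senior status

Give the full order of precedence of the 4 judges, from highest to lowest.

By office: Pereira and Marchetti (Presiding Appellate Judge); then Okonkwo (Chief District Judge); then Abara (District Judge).
Pereira and Marchetti are each not on senior status, so the next rule applies.
Pereira and Marchetti both have date of commission 11 Feb 1997, so the next rule applies.
Among Pereira and Marchetti, by date of first judicial appointment (earlier first): Pereira (1 Jun 2016) before Marchetti (7 Jan 2018).
Full order: Pereira, Marchetti, Okonkwo, Abara.

Pereira, Marchetti, Okonkwo, Abara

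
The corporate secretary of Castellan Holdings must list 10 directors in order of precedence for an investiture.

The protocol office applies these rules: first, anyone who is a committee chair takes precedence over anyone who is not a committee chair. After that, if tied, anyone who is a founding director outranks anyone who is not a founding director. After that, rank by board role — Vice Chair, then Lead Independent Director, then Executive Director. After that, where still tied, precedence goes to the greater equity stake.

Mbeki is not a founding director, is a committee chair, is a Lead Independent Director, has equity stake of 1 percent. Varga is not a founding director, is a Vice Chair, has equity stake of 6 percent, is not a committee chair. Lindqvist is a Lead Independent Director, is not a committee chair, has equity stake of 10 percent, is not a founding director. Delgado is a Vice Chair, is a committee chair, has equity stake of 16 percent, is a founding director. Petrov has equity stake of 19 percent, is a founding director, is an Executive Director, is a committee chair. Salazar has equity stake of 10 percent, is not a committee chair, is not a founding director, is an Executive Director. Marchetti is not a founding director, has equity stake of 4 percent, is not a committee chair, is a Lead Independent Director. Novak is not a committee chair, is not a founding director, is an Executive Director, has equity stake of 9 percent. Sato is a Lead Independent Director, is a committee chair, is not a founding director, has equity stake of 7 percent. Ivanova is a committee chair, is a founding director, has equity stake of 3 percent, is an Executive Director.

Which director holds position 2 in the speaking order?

Petrov

By the first rule: Delgado, Petrov, Ivanova, Sato and Mbeki (each a committee chair); then Varga, Lindqvist, Marchetti, Salazar and Novak (each not a committee chair).
Among Delgado, Petrov, Ivanova, Sato and Mbeki, a founding director before not a founding director: Delgado, Petrov and Ivanova (a founding director) before Sato and Mbeki (not a founding director).
Among Delgado, Petrov and Ivanova, by board role: Delgado (Vice Chair) before Petrov and Ivanova (Executive Director).
Among Petrov and Ivanova, by equity stake (higher first): Petrov (19 percent) before Ivanova (3 percent).
Sato and Mbeki are each Lead Independent Director, so the next rule applies.
Among Sato and Mbeki, by equity stake (higher first): Sato (7 percent) before Mbeki (1 percent).
Varga, Lindqvist, Marchetti, Salazar and Novak are each not a founding director, so the next rule applies.
Among Varga, Lindqvist, Marchetti, Salazar and Novak, by board role: Varga (Vice Chair) before Lindqvist and Marchetti (Lead Independent Director) before Salazar and Novak (Executive Director).
Among Lindqvist and Marchetti, by equity stake (higher first): Lindqvist (10 percent) before Marchetti (4 percent).
Among Salazar and Novak, by equity stake (higher first): Salazar (10 percent) before Novak (9 percent).
Order: Delgado, Petrov, Ivanova, Sato, Mbeki, Varga, Lindqvist, Marchetti, Salazar, Novak.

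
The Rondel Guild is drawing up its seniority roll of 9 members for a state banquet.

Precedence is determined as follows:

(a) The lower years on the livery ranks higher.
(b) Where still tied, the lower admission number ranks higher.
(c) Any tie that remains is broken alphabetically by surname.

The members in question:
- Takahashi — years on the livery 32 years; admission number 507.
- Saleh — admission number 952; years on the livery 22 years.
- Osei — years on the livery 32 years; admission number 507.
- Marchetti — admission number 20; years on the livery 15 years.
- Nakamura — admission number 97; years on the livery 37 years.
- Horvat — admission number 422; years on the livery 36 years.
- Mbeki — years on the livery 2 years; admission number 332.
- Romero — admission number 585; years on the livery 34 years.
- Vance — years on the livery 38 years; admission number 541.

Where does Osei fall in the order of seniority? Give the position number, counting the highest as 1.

By years on the livery (lower first): Mbeki (2 years); then Marchetti (15 years); then Saleh (22 years); then Osei and Takahashi (both 32 years); then Romero (34 years); then Horvat (36 years); then Nakamura (37 years); then Vance (38 years).
Osei and Takahashi both have admission number 507, so the next rule applies.
Among Osei and Takahashi, alphabetically by surname: Osei before Takahashi.
Order: Mbeki, Marchetti, Saleh, Osei, Takahashi, Romero, Horvat, Nakamura, Vance. So position 4.

4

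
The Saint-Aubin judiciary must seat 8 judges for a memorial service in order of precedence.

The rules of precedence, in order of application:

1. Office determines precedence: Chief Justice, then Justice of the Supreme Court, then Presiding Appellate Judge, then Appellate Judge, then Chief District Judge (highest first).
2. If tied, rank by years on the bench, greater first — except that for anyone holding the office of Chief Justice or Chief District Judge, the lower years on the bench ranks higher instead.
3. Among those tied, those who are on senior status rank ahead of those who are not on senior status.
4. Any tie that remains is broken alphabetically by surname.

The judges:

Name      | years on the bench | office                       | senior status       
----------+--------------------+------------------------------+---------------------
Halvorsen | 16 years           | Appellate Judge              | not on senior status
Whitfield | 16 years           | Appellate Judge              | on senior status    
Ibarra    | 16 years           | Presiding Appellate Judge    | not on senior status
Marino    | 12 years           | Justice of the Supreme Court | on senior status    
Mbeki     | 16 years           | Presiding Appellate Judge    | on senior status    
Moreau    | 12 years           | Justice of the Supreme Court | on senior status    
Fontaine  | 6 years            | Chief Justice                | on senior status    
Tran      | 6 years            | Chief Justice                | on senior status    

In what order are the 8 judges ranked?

By office: Fontaine and Tran (Chief Justice); then Marino and Moreau (Justice of the Supreme Court); then Mbeki and Ibarra (Presiding Appellate Judge); then Whitfield and Halvorsen (Appellate Judge).
Fontaine and Tran both have years on the bench 6 years, so the next rule applies.
Fontaine and Tran are each on senior status, so the next rule applies.
Among Fontaine and Tran, alphabetically by surname: Fontaine before Tran.
Marino and Moreau both have years on the bench 12 years, so the next rule applies.
Marino and Moreau are each on senior status, so the next rule applies.
Among Marino and Moreau, alphabetically by surname: Marino before Moreau.
Mbeki and Ibarra both have years on the bench 16 years, so the next rule applies.
Among Mbeki and Ibarra, on senior status before not on senior status: Mbeki (on senior status) before Ibarra (not on senior status).
Whitfield and Halvorsen both have years on the bench 16 years, so the next rule applies.
Among Whitfield and Halvorsen, on senior status before not on senior status: Whitfield (on senior status) before Halvorsen (not on senior status).
Full order: Fontaine, Tran, Marino, Moreau, Mbeki, Ibarra, Whitfield, Halvorsen.

Fontaine, Tran, Marino, Moreau, Mbeki, Ibarra, Whitfield, Halvorsen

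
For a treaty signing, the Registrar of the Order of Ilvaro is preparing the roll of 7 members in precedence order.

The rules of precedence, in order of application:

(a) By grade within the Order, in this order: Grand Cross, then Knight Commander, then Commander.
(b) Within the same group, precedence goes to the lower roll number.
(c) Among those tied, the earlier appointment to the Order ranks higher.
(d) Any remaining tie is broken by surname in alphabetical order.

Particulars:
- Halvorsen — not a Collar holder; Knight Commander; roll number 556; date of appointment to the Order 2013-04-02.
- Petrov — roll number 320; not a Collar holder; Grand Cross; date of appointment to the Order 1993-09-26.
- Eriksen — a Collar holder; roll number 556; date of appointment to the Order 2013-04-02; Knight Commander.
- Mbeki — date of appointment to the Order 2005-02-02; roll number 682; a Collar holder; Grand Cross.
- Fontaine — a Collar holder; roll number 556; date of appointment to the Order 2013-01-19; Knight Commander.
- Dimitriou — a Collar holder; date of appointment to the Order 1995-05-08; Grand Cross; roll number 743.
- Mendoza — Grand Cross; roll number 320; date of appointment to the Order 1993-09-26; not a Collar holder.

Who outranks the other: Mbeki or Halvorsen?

Mbeki

By grade within the Order: Mendoza, Petrov, Mbeki and Dimitriou (Grand Cross); then Fontaine, Eriksen and Halvorsen (Knight Commander).
Among Mendoza, Petrov, Mbeki and Dimitriou, by roll number (lower first): Mendoza and Petrov (320) before Mbeki (682) before Dimitriou (743).
Mendoza and Petrov both have date of appointment to the Order 1993-09-26, so the next rule applies.
Among Mendoza and Petrov, alphabetically by surname: Mendoza before Petrov.
Fontaine, Eriksen and Halvorsen all have roll number 556, so the next rule applies.
Among Fontaine, Eriksen and Halvorsen, by date of appointment to the Order (earlier first): Fontaine (2013-01-19) before Eriksen and Halvorsen (2013-04-02).
Among Eriksen and Halvorsen, alphabetically by surname: Eriksen before Halvorsen.
So Mbeki takes precedence.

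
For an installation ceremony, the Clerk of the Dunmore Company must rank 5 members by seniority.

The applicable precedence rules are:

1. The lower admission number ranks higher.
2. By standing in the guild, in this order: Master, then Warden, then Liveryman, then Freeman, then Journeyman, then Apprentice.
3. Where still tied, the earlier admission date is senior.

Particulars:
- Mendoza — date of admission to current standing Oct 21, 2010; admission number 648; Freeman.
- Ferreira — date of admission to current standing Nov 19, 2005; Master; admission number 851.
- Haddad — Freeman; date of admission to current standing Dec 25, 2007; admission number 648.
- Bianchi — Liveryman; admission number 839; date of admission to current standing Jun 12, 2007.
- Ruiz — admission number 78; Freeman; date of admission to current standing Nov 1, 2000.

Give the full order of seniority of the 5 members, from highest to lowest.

By admission number (lower first): Ruiz (78); then Haddad and Mendoza (both 648); then Bianchi (839); then Ferreira (851).
Haddad and Mendoza are each Freeman, so the next rule applies.
Among Haddad and Mendoza, by date of admission to current standing (earlier first): Haddad (Dec 25, 2007) before Mendoza (Oct 21, 2010).
Full order: Ruiz, Haddad, Mendoza, Bianchi, Ferreira.

Ruiz, Haddad, Mendoza, Bianchi, Ferreira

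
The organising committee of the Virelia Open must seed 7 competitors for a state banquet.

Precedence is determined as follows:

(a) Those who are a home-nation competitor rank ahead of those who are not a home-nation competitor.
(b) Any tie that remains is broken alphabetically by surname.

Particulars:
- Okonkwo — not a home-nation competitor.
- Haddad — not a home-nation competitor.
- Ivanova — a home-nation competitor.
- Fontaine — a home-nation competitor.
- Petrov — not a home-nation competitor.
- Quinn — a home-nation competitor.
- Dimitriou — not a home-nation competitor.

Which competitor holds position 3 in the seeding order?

By the first rule: Fontaine, Ivanova and Quinn (each a home-nation competitor); then Dimitriou, Haddad, Okonkwo and Petrov (each not a home-nation competitor).
Among Fontaine, Ivanova and Quinn, alphabetically by surname: Fontaine before Ivanova before Quinn.
Among Dimitriou, Haddad, Okonkwo and Petrov, alphabetically by surname: Dimitriou before Haddad before Okonkwo before Petrov.
Order: Fontaine, Ivanova, Quinn, Dimitriou, Haddad, Okonkwo, Petrov.

Quinn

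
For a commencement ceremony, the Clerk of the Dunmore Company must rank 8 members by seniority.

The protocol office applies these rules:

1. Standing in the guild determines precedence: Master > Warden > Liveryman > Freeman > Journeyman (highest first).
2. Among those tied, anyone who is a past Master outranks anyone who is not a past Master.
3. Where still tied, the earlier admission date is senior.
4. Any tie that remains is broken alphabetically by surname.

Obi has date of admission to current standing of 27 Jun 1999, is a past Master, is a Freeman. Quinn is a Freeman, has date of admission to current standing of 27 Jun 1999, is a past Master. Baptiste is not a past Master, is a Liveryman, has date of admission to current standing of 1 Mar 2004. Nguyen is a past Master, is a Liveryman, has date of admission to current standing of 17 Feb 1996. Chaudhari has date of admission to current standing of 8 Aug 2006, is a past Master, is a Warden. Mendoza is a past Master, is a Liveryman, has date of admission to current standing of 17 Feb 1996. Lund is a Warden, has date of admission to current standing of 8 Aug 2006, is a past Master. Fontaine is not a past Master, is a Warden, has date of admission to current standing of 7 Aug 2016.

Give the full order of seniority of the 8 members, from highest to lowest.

Chaudhari, Lund, Fontaine, Mendoza, Nguyen, Baptiste, Obi, Quinn

By standing in the guild: Chaudhari, Lund and Fontaine (Warden); then Mendoza, Nguyen and Baptiste (Liveryman); then Obi and Quinn (Freeman).
Among Chaudhari, Lund and Fontaine, a past Master before not a past Master: Chaudhari and Lund (a past Master) before Fontaine (not a past Master).
Chaudhari and Lund both have date of admission to current standing 8 Aug 2006, so the next rule applies.
Among Chaudhari and Lund, alphabetically by surname: Chaudhari before Lund.
Among Mendoza, Nguyen and Baptiste, a past Master before not a past Master: Mendoza and Nguyen (a past Master) before Baptiste (not a past Master).
Mendoza and Nguyen both have date of admission to current standing 17 Feb 1996, so the next rule applies.
Among Mendoza and Nguyen, alphabetically by surname: Mendoza before Nguyen.
Obi and Quinn are each a past Master, so the next rule applies.
Obi and Quinn both have date of admission to current standing 27 Jun 1999, so the next rule applies.
Among Obi and Quinn, alphabetically by surname: Obi before Quinn.
Full order: Chaudhari, Lund, Fontaine, Mendoza, Nguyen, Baptiste, Obi, Quinn.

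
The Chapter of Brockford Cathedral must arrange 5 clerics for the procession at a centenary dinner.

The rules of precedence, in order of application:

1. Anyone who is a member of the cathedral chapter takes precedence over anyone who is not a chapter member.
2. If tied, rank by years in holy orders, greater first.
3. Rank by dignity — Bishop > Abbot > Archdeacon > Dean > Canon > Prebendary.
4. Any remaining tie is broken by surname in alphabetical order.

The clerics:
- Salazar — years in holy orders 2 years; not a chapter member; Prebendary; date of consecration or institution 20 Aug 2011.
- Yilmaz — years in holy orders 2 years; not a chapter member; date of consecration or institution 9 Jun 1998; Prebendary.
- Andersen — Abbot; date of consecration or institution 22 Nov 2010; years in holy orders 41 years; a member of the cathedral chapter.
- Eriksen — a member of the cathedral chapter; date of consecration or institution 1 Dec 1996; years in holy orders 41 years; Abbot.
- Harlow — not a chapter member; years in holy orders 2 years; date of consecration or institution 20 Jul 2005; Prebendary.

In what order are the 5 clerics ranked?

By the first rule: Andersen and Eriksen (both a member of the cathedral chapter); then Harlow, Salazar and Yilmaz (each not a chapter member).
Andersen and Eriksen both have years in holy orders 41 years, so the next rule applies.
Andersen and Eriksen are each Abbot, so the next rule applies.
Among Andersen and Eriksen, alphabetically by surname: Andersen before Eriksen.
Harlow, Salazar and Yilmaz all have years in holy orders 2 years, so the next rule applies.
Harlow, Salazar and Yilmaz are each Prebendary, so the next rule applies.
Among Harlow, Salazar and Yilmaz, alphabetically by surname: Harlow before Salazar before Yilmaz.
Full order: Andersen, Eriksen, Harlow, Salazar, Yilmaz.

Andersen, Eriksen, Harlow, Salazar, Yilmaz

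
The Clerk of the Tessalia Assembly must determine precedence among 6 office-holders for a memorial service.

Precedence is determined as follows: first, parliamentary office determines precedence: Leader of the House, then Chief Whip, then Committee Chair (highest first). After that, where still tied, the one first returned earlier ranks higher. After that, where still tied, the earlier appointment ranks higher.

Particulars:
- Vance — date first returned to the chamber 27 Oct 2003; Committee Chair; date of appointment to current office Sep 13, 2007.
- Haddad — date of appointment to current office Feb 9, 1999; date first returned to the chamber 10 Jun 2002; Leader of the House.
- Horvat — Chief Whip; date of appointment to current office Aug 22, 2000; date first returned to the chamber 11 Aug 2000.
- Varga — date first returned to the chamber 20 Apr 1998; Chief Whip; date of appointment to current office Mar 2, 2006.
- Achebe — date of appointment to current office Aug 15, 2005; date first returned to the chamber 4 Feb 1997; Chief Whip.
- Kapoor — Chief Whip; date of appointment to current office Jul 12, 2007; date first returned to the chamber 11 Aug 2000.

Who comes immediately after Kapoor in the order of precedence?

By parliamentary office: Haddad (Leader of the House); then Achebe, Varga, Horvat and Kapoor (Chief Whip); then Vance (Committee Chair).
Among Achebe, Varga, Horvat and Kapoor, by date first returned to the chamber (earlier first): Achebe (4 Feb 1997) before Varga (20 Apr 1998) before Horvat and Kapoor (11 Aug 2000).
Among Horvat and Kapoor, by date of appointment to current office (earlier first): Horvat (Aug 22, 2000) before Kapoor (Jul 12, 2007).
Order: Haddad, Achebe, Varga, Horvat, Kapoor, Vance.

Vance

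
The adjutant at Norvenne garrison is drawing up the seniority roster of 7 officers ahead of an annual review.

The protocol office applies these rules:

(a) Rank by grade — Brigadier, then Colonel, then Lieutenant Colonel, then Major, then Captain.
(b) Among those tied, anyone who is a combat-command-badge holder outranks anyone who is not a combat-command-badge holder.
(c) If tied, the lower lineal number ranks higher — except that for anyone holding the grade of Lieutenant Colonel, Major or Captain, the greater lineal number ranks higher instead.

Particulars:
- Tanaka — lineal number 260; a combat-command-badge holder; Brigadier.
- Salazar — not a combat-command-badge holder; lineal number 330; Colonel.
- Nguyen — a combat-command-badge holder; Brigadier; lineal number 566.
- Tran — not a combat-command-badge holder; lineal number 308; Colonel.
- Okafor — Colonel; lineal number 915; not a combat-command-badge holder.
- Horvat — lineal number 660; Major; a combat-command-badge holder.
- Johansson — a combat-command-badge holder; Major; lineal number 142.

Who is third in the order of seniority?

By grade: Tanaka and Nguyen (Brigadier); then Tran, Salazar and Okafor (Colonel); then Horvat and Johansson (Major).
Tanaka and Nguyen are each a combat-command-badge holder, so the next rule applies.
Among Tanaka and Nguyen, by lineal number (lower first): Tanaka (260) before Nguyen (566).
Tran, Salazar and Okafor are each not a combat-command-badge holder, so the next rule applies.
Among Tran, Salazar and Okafor, by lineal number (lower first): Tran (308) before Salazar (330) before Okafor (915).
Horvat and Johansson are each a combat-command-badge holder, so the next rule applies.
Among Horvat and Johansson, by lineal number (higher first) (reversed rule for this group): Horvat (660) before Johansson (142).
Order: Tanaka, Nguyen, Tran, Salazar, Okafor, Horvat, Johansson.

Tran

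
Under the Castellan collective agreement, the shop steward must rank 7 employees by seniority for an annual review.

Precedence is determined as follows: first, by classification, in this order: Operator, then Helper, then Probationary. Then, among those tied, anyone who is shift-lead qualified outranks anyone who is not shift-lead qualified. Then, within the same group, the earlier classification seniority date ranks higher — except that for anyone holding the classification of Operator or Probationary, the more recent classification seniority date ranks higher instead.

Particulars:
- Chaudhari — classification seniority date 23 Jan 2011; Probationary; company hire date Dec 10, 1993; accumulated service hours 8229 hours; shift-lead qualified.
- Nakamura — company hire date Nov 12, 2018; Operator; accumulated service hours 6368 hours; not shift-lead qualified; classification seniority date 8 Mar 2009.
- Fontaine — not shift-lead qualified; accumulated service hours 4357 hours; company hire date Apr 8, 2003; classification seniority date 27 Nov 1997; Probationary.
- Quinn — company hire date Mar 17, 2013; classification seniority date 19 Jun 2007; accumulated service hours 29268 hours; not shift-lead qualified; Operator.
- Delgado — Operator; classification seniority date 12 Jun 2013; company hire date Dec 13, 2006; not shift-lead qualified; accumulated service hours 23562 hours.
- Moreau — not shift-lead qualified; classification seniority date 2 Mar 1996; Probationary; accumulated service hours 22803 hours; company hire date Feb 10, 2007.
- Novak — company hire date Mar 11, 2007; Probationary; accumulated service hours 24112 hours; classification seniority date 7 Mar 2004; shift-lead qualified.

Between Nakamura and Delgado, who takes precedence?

Delgado

By classification: Delgado, Nakamura and Quinn (Operator); then Chaudhari, Novak, Fontaine and Moreau (Probationary).
Delgado, Nakamura and Quinn are each not shift-lead qualified, so the next rule applies.
Among Delgado, Nakamura and Quinn, by classification seniority date (later first) (reversed rule for this group): Delgado (12 Jun 2013) before Nakamura (8 Mar 2009) before Quinn (19 Jun 2007).
Among Chaudhari, Novak, Fontaine and Moreau, shift-lead qualified before not shift-lead qualified: Chaudhari and Novak (shift-lead qualified) before Fontaine and Moreau (not shift-lead qualified).
Among Chaudhari and Novak, by classification seniority date (later first) (reversed rule for this group): Chaudhari (23 Jan 2011) before Novak (7 Mar 2004).
Among Fontaine and Moreau, by classification seniority date (later first) (reversed rule for this group): Fontaine (27 Nov 1997) before Moreau (2 Mar 1996).
So Delgado takes precedence.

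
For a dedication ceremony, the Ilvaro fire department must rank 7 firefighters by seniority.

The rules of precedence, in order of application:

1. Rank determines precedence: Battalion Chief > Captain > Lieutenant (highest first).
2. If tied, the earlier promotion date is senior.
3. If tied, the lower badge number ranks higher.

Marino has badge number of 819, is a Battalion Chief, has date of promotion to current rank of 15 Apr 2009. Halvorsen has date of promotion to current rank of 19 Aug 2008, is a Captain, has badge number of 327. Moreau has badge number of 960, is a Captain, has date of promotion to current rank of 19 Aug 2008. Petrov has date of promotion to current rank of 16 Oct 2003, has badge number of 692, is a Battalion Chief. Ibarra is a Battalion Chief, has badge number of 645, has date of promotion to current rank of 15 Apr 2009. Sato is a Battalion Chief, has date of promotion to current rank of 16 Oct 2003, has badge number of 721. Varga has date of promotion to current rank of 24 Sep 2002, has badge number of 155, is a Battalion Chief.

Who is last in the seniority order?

By rank: Varga, Petrov, Sato, Ibarra and Marino (Battalion Chief); then Halvorsen and Moreau (Captain).
Among Varga, Petrov, Sato, Ibarra and Marino, by date of promotion to current rank (earlier first): Varga (24 Sep 2002) before Petrov and Sato (16 Oct 2003) before Ibarra and Marino (15 Apr 2009).
Among Petrov and Sato, by badge number (lower first): Petrov (692) before Sato (721).
Among Ibarra and Marino, by badge number (lower first): Ibarra (645) before Marino (819).
Halvorsen and Moreau both have date of promotion to current rank 19 Aug 2008, so the next rule applies.
Among Halvorsen and Moreau, by badge number (lower first): Halvorsen (327) before Moreau (960).
Order: Varga, Petrov, Sato, Ibarra, Marino, Halvorsen, Moreau.

Moreau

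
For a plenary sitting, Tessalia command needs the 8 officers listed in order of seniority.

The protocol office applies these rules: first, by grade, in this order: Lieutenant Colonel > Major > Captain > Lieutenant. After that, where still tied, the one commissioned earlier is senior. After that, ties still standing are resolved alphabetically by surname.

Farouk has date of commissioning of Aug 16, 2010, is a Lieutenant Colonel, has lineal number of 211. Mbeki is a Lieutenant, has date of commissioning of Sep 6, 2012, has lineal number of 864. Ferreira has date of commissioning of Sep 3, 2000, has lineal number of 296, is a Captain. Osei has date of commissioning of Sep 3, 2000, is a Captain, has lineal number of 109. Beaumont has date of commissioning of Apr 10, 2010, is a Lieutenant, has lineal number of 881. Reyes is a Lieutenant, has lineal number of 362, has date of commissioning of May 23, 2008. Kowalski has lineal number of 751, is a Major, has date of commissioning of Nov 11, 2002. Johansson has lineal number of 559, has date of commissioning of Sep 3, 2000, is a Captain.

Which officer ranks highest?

By grade: Farouk (Lieutenant Colonel); then Kowalski (Major); then Ferreira, Johansson and Osei (Captain); then Reyes, Beaumont and Mbeki (Lieutenant).
Ferreira, Johansson and Osei all have date of commissioning Sep 3, 2000, so the next rule applies.
Among Ferreira, Johansson and Osei, alphabetically by surname: Ferreira before Johansson before Osei.
Among Reyes, Beaumont and Mbeki, by date of commissioning (earlier first): Reyes (May 23, 2008) before Beaumont (Apr 10, 2010) before Mbeki (Sep 6, 2012).
Order: Farouk, Kowalski, Ferreira, Johansson, Osei, Reyes, Beaumont, Mbeki.

Farouk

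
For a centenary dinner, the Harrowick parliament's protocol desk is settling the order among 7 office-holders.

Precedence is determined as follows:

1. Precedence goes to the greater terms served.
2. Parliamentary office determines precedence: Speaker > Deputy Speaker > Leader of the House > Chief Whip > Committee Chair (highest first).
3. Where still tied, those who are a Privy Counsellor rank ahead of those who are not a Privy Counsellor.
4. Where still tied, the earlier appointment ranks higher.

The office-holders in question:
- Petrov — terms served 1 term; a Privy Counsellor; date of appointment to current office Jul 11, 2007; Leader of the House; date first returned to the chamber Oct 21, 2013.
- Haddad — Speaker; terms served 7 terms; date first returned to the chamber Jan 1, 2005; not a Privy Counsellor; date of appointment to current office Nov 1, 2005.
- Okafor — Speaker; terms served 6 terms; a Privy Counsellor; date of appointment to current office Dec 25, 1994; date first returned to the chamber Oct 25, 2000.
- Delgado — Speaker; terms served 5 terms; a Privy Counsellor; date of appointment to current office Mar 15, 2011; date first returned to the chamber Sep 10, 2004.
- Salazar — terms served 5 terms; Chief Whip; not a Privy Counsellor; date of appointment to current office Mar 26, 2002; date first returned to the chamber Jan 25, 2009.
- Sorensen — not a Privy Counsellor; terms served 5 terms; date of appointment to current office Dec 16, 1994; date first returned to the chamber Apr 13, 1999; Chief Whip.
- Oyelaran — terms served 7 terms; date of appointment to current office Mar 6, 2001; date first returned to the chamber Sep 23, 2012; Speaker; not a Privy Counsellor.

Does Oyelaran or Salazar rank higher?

By terms served (higher first): Oyelaran and Haddad (both 7 terms); then Okafor (6 terms); then Delgado, Sorensen and Salazar (each 5 terms); then Petrov (1 term).
Oyelaran and Haddad are each Speaker, so the next rule applies.
Oyelaran and Haddad are each not a Privy Counsellor, so the next rule applies.
Among Oyelaran and Haddad, by date of appointment to current office (earlier first): Oyelaran (Mar 6, 2001) before Haddad (Nov 1, 2005).
Among Delgado, Sorensen and Salazar, by parliamentary office: Delgado (Speaker) before Sorensen and Salazar (Chief Whip).
Sorensen and Salazar are each not a Privy Counsellor, so the next rule applies.
Among Sorensen and Salazar, by date of appointment to current office (earlier first): Sorensen (Dec 16, 1994) before Salazar (Mar 26, 2002).
So Oyelaran takes precedence.

Oyelaran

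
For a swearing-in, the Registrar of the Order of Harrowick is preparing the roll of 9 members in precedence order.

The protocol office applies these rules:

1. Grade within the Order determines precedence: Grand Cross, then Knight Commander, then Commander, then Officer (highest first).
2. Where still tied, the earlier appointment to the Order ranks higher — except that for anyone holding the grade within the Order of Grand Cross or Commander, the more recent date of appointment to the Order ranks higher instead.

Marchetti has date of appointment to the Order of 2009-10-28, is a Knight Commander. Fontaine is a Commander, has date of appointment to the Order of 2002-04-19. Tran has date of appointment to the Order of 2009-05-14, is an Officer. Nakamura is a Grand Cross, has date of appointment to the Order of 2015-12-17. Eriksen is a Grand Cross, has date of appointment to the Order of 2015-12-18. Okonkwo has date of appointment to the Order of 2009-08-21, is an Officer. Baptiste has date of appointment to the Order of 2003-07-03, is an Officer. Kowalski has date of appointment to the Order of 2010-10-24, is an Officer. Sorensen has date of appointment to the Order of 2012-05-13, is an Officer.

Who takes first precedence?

Eriksen

By grade within the Order: Eriksen and Nakamura (Grand Cross); then Marchetti (Knight Commander); then Fontaine (Commander); then Baptiste, Tran, Okonkwo, Kowalski and Sorensen (Officer).
Among Eriksen and Nakamura, by date of appointment to the Order (later first) (reversed rule for this group): Eriksen (2015-12-18) before Nakamura (2015-12-17).
Among Baptiste, Tran, Okonkwo, Kowalski and Sorensen, by date of appointment to the Order (earlier first): Baptiste (2003-07-03) before Tran (2009-05-14) before Okonkwo (2009-08-21) before Kowalski (2010-10-24) before Sorensen (2012-05-13).
Order: Eriksen, Nakamura, Marchetti, Fontaine, Baptiste, Tran, Okonkwo, Kowalski, Sorensen.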